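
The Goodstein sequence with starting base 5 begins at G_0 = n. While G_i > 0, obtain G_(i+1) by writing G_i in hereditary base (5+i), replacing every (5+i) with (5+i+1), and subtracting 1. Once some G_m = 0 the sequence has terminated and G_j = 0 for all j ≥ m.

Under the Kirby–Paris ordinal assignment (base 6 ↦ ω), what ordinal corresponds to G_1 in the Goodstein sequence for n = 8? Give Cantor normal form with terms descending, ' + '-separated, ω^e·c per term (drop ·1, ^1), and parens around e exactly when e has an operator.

ω + 2

base 5: 8 = 5 + 3; at 6: 6 + 3 = 9; next = 8
base 6: 8 = 6 + 2; at 7: 7 + 2 = 9; next = 8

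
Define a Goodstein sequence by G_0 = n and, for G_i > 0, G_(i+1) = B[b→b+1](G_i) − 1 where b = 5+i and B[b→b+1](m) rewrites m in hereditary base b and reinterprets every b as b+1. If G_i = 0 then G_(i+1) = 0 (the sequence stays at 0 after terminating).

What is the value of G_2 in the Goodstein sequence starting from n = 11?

13

(0) 11|_5 = 2·5 + 1 ↦ 2·6 + 1|_6 = 13 ⇒ 12
(1) 12|_6 = 2·6 ↦ 2·7|_7 = 14 ⇒ 13
(2) 13|_7 = 7 + 6 ↦ 8 + 6|_8 = 14 ⇒ 13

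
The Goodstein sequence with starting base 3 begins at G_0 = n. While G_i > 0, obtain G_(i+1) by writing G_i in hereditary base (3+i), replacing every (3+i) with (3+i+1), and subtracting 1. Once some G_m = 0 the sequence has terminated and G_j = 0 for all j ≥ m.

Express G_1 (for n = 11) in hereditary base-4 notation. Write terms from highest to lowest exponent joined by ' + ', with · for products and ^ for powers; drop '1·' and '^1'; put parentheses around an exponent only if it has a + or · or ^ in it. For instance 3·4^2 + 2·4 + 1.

G_0 = 11. HB_3(11) = 3^2 + 2. Bump = 18. G_1 = 17.
G_1 = 17. HB_4(17) = 4^2 + 1. Bump = 26. G_2 = 25.

4^2 + 1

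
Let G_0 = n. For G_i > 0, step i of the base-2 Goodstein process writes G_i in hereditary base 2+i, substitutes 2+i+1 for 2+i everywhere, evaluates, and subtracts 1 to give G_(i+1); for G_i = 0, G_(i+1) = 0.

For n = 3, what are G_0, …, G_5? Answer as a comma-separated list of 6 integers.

3, 3, 3, 2, 1, 0

G_0=3  [base 2] 2 + 1  →[2↦3]→  3 + 1 = 4  −1 ⇒ G_1=3
G_1=3  [base 3] 3  →[3↦4]→  4 = 4  −1 ⇒ G_2=3
G_2=3  [base 4] 3  →[4↦5]→  3 = 3  −1 ⇒ G_3=2
G_3=2  [base 5] 2  →[5↦6]→  2 = 2  −1 ⇒ G_4=1
G_4=1  [base 6] 1  →[6↦7]→  1 = 1  −1 ⇒ G_5=0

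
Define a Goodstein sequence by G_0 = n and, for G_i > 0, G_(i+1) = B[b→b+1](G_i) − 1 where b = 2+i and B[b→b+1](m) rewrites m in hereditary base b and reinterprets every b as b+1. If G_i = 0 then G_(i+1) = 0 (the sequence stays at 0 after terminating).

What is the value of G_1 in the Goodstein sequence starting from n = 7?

30

i=0: 7 = 2^2 + 2 + 1 (b=2); 2→3: 3^3 + 3 + 1 = 31; 31−1 = 30
i=1: 30 = 3^3 + 3 (b=3); 3→4: 4^4 + 4 = 260; 260−1 = 259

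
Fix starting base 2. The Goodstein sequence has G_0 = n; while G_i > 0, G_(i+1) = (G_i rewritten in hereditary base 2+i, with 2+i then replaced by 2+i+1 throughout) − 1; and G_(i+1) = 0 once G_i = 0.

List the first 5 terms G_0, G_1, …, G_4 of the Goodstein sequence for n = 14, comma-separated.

14, 110, 1281, 18750, 326591

base 2: 14 = 2^(2 + 1) + 2^2 + 2; at 3: 3^(3 + 1) + 3^3 + 3 = 111; next = 110
base 3: 110 = 3^(3 + 1) + 3^3 + 2; at 4: 4^(4 + 1) + 4^4 + 2 = 1282; next = 1281
base 4: 1281 = 4^(4 + 1) + 4^4 + 1; at 5: 5^(5 + 1) + 5^5 + 1 = 18751; next = 18750
base 5: 18750 = 5^(5 + 1) + 5^5; at 6: 6^(6 + 1) + 6^6 = 326592; next = 326591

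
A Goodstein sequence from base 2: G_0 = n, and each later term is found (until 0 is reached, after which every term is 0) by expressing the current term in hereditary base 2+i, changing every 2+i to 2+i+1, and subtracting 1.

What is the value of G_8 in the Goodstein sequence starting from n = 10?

base 2: 10 = 2^(2 + 1) + 2; at 3: 3^(3 + 1) + 3 = 84; next = 83
base 3: 83 = 3^(3 + 1) + 2; at 4: 4^(4 + 1) + 2 = 1026; next = 1025
base 4: 1025 = 4^(4 + 1) + 1; at 5: 5^(5 + 1) + 1 = 15626; next = 15625
base 5: 15625 = 5^(5 + 1); at 6: 6^(6 + 1) = 279936; next = 279935
base 6: 279935 = 5·6^6 + 5·6^5 + 5·6^4 + 5·6^3 + 5·6^2 + 5·6 + 5; at 7: 5·7^7 + 5·7^5 + 5·7^4 + 5·7^3 + 5·7^2 + 5·7 + 5 = 4215755; next = 4215754
base 7: 4215754 = 5·7^7 + 5·7^5 + 5·7^4 + 5·7^3 + 5·7^2 + 5·7 + 4; at 8: 5·8^8 + 5·8^5 + 5·8^4 + 5·8^3 + 5·8^2 + 5·8 + 4 = 84073324; next = 84073323
base 8: 84073323 = 5·8^8 + 5·8^5 + 5·8^4 + 5·8^3 + 5·8^2 + 5·8 + 3; at 9: 5·9^9 + 5·9^5 + 5·9^4 + 5·9^3 + 5·9^2 + 5·9 + 3 = 1937434593; next = 1937434592
base 9: 1937434592 = 5·9^9 + 5·9^5 + 5·9^4 + 5·9^3 + 5·9^2 + 5·9 + 2; at 10: 5·10^10 + 5·10^5 + 5·10^4 + 5·10^3 + 5·10^2 + 5·10 + 2 = 50000555552; next = 50000555551
base 10: 50000555551 = 5·10^10 + 5·10^5 + 5·10^4 + 5·10^3 + 5·10^2 + 5·10 + 1; at 11: 5·11^11 + 5·11^5 + 5·11^4 + 5·11^3 + 5·11^2 + 5·11 + 1 = 1426559238831; next = 1426559238830

50000555551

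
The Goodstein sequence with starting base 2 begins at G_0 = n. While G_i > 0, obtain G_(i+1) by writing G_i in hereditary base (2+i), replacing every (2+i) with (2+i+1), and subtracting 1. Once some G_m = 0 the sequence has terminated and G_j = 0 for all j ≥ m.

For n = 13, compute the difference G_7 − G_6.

3352567376

i=0: 13 = 2^(2 + 1) + 2^2 + 1 (b=2); 2→3: 3^(3 + 1) + 3^3 + 1 = 109; 109−1 = 108
i=1: 108 = 3^(3 + 1) + 3^3 (b=3); 3→4: 4^(4 + 1) + 4^4 = 1280; 1280−1 = 1279
i=2: 1279 = 4^(4 + 1) + 3·4^3 + 3·4^2 + 3·4 + 3 (b=4); 4→5: 5^(5 + 1) + 3·5^3 + 3·5^2 + 3·5 + 3 = 16093; 16093−1 = 16092
i=3: 16092 = 5^(5 + 1) + 3·5^3 + 3·5^2 + 3·5 + 2 (b=5); 5→6: 6^(6 + 1) + 3·6^3 + 3·6^2 + 3·6 + 2 = 280712; 280712−1 = 280711
i=4: 280711 = 6^(6 + 1) + 3·6^3 + 3·6^2 + 3·6 + 1 (b=6); 6→7: 7^(7 + 1) + 3·7^3 + 3·7^2 + 3·7 + 1 = 5765999; 5765999−1 = 5765998
i=5: 5765998 = 7^(7 + 1) + 3·7^3 + 3·7^2 + 3·7 (b=7); 7→8: 8^(8 + 1) + 3·8^3 + 3·8^2 + 3·8 = 134219480; 134219480−1 = 134219479
i=6: 134219479 = 8^(8 + 1) + 3·8^3 + 3·8^2 + 2·8 + 7 (b=8); 8→9: 9^(9 + 1) + 3·9^3 + 3·9^2 + 2·9 + 7 = 3486786856; 3486786856−1 = 3486786855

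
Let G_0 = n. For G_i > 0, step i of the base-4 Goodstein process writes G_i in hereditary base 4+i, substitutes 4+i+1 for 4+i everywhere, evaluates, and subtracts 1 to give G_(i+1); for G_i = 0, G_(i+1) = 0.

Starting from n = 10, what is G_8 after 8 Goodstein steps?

13

10 —HB4→ 2·4 + 2 —bump→ 2·5 + 2 = 12 —(−1)→ 11
11 —HB5→ 2·5 + 1 —bump→ 2·6 + 1 = 13 —(−1)→ 12
12 —HB6→ 2·6 —bump→ 2·7 = 14 —(−1)→ 13
13 —HB7→ 7 + 6 —bump→ 8 + 6 = 14 —(−1)→ 13
13 —HB8→ 8 + 5 —bump→ 9 + 5 = 14 —(−1)→ 13
13 —HB9→ 9 + 4 —bump→ 10 + 4 = 14 —(−1)→ 13
13 —HB10→ 10 + 3 —bump→ 11 + 3 = 14 —(−1)→ 13
13 —HB11→ 11 + 2 —bump→ 12 + 2 = 14 —(−1)→ 13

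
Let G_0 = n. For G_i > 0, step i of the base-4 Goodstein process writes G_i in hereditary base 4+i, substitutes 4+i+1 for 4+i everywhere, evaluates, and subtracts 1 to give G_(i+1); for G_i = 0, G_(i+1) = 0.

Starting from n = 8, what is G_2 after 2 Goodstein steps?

9

(0) 8|_4 = 2·4 ↦ 2·5|_5 = 10 ⇒ 9
(1) 9|_5 = 5 + 4 ↦ 6 + 4|_6 = 10 ⇒ 9
(2) 9|_6 = 6 + 3 ↦ 7 + 3|_7 = 10 ⇒ 9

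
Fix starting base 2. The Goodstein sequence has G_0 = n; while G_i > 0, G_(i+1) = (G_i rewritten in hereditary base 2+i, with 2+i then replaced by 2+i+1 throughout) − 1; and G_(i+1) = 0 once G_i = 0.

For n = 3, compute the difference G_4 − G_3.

-1

step 0: 3 = 2 + 1; sub 3 for 2: 3 + 1; = 4; G_1 = 4−1 = 3
step 1: 3 = 3; sub 4 for 3: 4; = 4; G_2 = 4−1 = 3
step 2: 3 = 3; sub 5 for 4: 3; = 3; G_3 = 3−1 = 2
step 3: 2 = 2; sub 6 for 5: 2; = 2; G_4 = 2−1 = 1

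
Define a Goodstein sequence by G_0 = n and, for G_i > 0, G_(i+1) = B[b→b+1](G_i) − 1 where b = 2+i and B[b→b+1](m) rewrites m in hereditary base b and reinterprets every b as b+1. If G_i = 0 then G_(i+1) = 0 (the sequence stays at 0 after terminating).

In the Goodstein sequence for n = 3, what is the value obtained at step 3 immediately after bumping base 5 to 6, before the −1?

[0] 3 ≡ 2 + 1 (base 2). Lift 3: 4. −1: 3.
[1] 3 ≡ 3 (base 3). Lift 4: 4. −1: 3.
[2] 3 ≡ 3 (base 4). Lift 5: 3. −1: 2.

2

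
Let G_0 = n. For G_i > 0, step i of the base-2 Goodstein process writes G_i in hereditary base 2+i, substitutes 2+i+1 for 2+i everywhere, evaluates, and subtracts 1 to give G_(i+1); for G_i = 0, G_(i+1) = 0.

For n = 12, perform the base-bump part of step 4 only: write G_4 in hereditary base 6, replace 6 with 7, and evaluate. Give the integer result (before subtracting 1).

[0] 12 ≡ 2^(2 + 1) + 2^2 (base 2). Lift 3: 108. −1: 107.
[1] 107 ≡ 3^(3 + 1) + 2·3^2 + 2·3 + 2 (base 3). Lift 4: 1066. −1: 1065.
[2] 1065 ≡ 4^(4 + 1) + 2·4^2 + 2·4 + 1 (base 4). Lift 5: 15686. −1: 15685.
[3] 15685 ≡ 5^(5 + 1) + 2·5^2 + 2·5 (base 5). Lift 6: 280020. −1: 280019.

5764911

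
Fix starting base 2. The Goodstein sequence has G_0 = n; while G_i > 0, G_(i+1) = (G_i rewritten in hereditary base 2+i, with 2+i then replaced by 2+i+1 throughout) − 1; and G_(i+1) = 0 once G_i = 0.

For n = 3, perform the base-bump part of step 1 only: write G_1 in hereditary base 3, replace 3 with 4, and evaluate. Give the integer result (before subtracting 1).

4

step 0: 3 = 2 + 1; sub 3 for 2: 3 + 1; = 4; G_1 = 4−1 = 3
step 1: 3 = 3; sub 4 for 3: 4; = 4; G_2 = 4−1 = 3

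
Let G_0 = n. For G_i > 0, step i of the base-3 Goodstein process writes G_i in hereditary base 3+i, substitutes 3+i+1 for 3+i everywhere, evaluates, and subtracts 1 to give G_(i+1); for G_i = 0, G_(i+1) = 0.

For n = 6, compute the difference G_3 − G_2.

0

G_0=6  [base 3] 2·3  →[3↦4]→  2·4 = 8  −1 ⇒ G_1=7
G_1=7  [base 4] 4 + 3  →[4↦5]→  5 + 3 = 8  −1 ⇒ G_2=7
G_2=7  [base 5] 5 + 2  →[5↦6]→  6 + 2 = 8  −1 ⇒ G_3=7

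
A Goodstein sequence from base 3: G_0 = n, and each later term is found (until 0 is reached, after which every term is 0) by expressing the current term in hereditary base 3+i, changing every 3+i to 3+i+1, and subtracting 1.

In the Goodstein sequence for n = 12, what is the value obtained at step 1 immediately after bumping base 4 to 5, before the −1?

28

G_0 = 12. HB_3(12) = 3^2 + 3. Bump = 20. G_1 = 19.
G_1 = 19. HB_4(19) = 4^2 + 3. Bump = 28. G_2 = 27.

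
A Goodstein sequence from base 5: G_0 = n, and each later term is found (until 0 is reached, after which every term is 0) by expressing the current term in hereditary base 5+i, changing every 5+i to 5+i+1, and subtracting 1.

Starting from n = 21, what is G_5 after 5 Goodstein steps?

33

21 —HB5→ 4·5 + 1 —bump→ 4·6 + 1 = 25 —(−1)→ 24
24 —HB6→ 4·6 —bump→ 4·7 = 28 —(−1)→ 27
27 —HB7→ 3·7 + 6 —bump→ 3·8 + 6 = 30 —(−1)→ 29
29 —HB8→ 3·8 + 5 —bump→ 3·9 + 5 = 32 —(−1)→ 31
31 —HB9→ 3·9 + 4 —bump→ 3·10 + 4 = 34 —(−1)→ 33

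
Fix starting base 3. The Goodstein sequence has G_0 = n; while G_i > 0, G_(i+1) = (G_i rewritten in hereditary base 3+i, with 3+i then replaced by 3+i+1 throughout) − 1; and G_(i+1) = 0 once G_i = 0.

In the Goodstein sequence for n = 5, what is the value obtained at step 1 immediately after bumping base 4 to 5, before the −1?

6

[0] 5 ≡ 3 + 2 (base 3). Lift 4: 6. −1: 5.
[1] 5 ≡ 4 + 1 (base 4). Lift 5: 6. −1: 5.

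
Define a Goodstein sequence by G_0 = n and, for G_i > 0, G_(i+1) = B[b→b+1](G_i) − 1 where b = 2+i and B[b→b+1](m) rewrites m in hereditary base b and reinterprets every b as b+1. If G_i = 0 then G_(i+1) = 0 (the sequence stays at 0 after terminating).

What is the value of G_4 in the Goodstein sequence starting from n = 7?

G_0 = 7. HB_2(7) = 2^2 + 2 + 1. Bump = 31. G_1 = 30.
G_1 = 30. HB_3(30) = 3^3 + 3. Bump = 260. G_2 = 259.
G_2 = 259. HB_4(259) = 4^4 + 3. Bump = 3128. G_3 = 3127.
G_3 = 3127. HB_5(3127) = 5^5 + 2. Bump = 46658. G_4 = 46657.
G_4 = 46657. HB_6(46657) = 6^6 + 1. Bump = 823544. G_5 = 823543.

46657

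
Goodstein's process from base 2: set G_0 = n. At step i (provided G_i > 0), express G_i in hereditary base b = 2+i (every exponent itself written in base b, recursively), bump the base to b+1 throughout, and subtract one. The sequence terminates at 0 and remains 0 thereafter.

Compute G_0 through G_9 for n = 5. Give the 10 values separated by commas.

5, 27, 255, 467, 775, 1197, 1751, 2454, 3325, 4382

[0] 5 ≡ 2^2 + 1 (base 2). Lift 3: 28. −1: 27.
[1] 27 ≡ 3^3 (base 3). Lift 4: 256. −1: 255.
[2] 255 ≡ 3·4^3 + 3·4^2 + 3·4 + 3 (base 4). Lift 5: 468. −1: 467.
[3] 467 ≡ 3·5^3 + 3·5^2 + 3·5 + 2 (base 5). Lift 6: 776. −1: 775.
[4] 775 ≡ 3·6^3 + 3·6^2 + 3·6 + 1 (base 6). Lift 7: 1198. −1: 1197.
[5] 1197 ≡ 3·7^3 + 3·7^2 + 3·7 (base 7). Lift 8: 1752. −1: 1751.
[6] 1751 ≡ 3·8^3 + 3·8^2 + 2·8 + 7 (base 8). Lift 9: 2455. −1: 2454.
[7] 2454 ≡ 3·9^3 + 3·9^2 + 2·9 + 6 (base 9). Lift 10: 3326. −1: 3325.
[8] 3325 ≡ 3·10^3 + 3·10^2 + 2·10 + 5 (base 10). Lift 11: 4383. −1: 4382.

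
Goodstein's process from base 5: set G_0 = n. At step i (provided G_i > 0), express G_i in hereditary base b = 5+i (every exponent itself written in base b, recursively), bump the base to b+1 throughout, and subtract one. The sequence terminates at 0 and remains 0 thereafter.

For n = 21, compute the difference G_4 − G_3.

G_0 = 21. HB_5(21) = 4·5 + 1. Bump = 25. G_1 = 24.
G_1 = 24. HB_6(24) = 4·6. Bump = 28. G_2 = 27.
G_2 = 27. HB_7(27) = 3·7 + 6. Bump = 30. G_3 = 29.
G_3 = 29. HB_8(29) = 3·8 + 5. Bump = 32. G_4 = 31.

2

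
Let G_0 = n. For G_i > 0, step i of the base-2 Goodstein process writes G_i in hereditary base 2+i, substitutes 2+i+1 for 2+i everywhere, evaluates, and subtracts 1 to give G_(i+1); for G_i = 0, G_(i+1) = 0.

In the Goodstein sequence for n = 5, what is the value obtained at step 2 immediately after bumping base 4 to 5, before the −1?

G_0=5  [base 2] 2^2 + 1  →[2↦3]→  3^3 + 1 = 28  −1 ⇒ G_1=27
G_1=27  [base 3] 3^3  →[3↦4]→  4^4 = 256  −1 ⇒ G_2=255
G_2=255  [base 4] 3·4^3 + 3·4^2 + 3·4 + 3  →[4↦5]→  3·5^3 + 3·5^2 + 3·5 + 3 = 468  −1 ⇒ G_3=467

468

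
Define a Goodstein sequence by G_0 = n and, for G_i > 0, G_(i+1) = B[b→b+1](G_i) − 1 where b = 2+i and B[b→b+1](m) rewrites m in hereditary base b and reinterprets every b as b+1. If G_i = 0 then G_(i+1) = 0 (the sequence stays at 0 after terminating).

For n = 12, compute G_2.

G_0 = 12. HB_2(12) = 2^(2 + 1) + 2^2. Bump = 108. G_1 = 107.
G_1 = 107. HB_3(107) = 3^(3 + 1) + 2·3^2 + 2·3 + 2. Bump = 1066. G_2 = 1065.
G_2 = 1065. HB_4(1065) = 4^(4 + 1) + 2·4^2 + 2·4 + 1. Bump = 15686. G_3 = 15685.

1065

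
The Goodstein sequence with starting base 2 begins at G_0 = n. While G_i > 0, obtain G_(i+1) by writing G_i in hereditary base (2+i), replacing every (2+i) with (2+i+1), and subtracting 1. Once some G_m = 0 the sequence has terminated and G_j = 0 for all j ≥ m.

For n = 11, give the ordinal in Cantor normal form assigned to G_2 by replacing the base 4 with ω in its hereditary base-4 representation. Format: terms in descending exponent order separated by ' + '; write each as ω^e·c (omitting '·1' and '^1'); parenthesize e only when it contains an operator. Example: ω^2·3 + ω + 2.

ω^(ω + 1) + 3

step 0: 11 = 2^(2 + 1) + 2 + 1; sub 3 for 2: 3^(3 + 1) + 3 + 1; = 85; G_1 = 85−1 = 84
step 1: 84 = 3^(3 + 1) + 3; sub 4 for 3: 4^(4 + 1) + 4; = 1028; G_2 = 1028−1 = 1027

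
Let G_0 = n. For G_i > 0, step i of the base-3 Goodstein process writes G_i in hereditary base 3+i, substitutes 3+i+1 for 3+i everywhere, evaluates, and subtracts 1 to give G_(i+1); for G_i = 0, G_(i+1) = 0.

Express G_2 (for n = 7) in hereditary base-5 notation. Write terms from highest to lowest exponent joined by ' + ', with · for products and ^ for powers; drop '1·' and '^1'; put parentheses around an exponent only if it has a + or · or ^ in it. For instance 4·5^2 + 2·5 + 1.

5 + 4

base 3: 7 = 2·3 + 1; at 4: 2·4 + 1 = 9; next = 8
base 4: 8 = 2·4; at 5: 2·5 = 10; next = 9
base 5: 9 = 5 + 4; at 6: 6 + 4 = 10; next = 9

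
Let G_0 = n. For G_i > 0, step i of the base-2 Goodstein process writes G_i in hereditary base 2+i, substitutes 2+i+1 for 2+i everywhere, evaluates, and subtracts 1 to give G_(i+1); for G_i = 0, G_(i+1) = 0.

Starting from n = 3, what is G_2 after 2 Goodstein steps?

base 2: 3 = 2 + 1; at 3: 3 + 1 = 4; next = 3
base 3: 3 = 3; at 4: 4 = 4; next = 3
base 4: 3 = 3; at 5: 3 = 3; next = 2

3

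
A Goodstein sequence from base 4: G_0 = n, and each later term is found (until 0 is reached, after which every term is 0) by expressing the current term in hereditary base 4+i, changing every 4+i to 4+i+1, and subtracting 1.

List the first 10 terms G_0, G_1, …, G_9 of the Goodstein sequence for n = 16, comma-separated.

step 0: 16 = 4^2; sub 5 for 4: 5^2; = 25; G_1 = 25−1 = 24
step 1: 24 = 4·5 + 4; sub 6 for 5: 4·6 + 4; = 28; G_2 = 28−1 = 27
step 2: 27 = 4·6 + 3; sub 7 for 6: 4·7 + 3; = 31; G_3 = 31−1 = 30
step 3: 30 = 4·7 + 2; sub 8 for 7: 4·8 + 2; = 34; G_4 = 34−1 = 33
step 4: 33 = 4·8 + 1; sub 9 for 8: 4·9 + 1; = 37; G_5 = 37−1 = 36
step 5: 36 = 4·9; sub 10 for 9: 4·10; = 40; G_6 = 40−1 = 39
step 6: 39 = 3·10 + 9; sub 11 for 10: 3·11 + 9; = 42; G_7 = 42−1 = 41
step 7: 41 = 3·11 + 8; sub 12 for 11: 3·12 + 8; = 44; G_8 = 44−1 = 43
step 8: 43 = 3·12 + 7; sub 13 for 12: 3·13 + 7; = 46; G_9 = 46−1 = 45

16, 24, 27, 30, 33, 36, 39, 41, 43, 45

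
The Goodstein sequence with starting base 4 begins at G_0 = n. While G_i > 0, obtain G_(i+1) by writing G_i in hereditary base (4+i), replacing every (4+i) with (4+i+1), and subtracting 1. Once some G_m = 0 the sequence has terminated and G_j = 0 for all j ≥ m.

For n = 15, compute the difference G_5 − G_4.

1

i=0: 15 = 3·4 + 3 (b=4); 4→5: 3·5 + 3 = 18; 18−1 = 17
i=1: 17 = 3·5 + 2 (b=5); 5→6: 3·6 + 2 = 20; 20−1 = 19
i=2: 19 = 3·6 + 1 (b=6); 6→7: 3·7 + 1 = 22; 22−1 = 21
i=3: 21 = 3·7 (b=7); 7→8: 3·8 = 24; 24−1 = 23
i=4: 23 = 2·8 + 7 (b=8); 8→9: 2·9 + 7 = 25; 25−1 = 24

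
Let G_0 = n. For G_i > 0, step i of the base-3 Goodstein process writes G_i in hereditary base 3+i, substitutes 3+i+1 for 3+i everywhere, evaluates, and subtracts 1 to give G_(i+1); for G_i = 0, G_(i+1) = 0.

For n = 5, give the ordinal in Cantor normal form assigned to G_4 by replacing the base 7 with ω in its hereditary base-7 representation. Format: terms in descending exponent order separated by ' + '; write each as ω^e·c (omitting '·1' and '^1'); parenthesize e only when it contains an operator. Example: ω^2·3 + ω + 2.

4

base 3: 5 = 3 + 2; at 4: 4 + 2 = 6; next = 5
base 4: 5 = 4 + 1; at 5: 5 + 1 = 6; next = 5
base 5: 5 = 5; at 6: 6 = 6; next = 5
base 6: 5 = 5; at 7: 5 = 5; next = 4
base 7: 4 = 4; at 8: 4 = 4; next = 3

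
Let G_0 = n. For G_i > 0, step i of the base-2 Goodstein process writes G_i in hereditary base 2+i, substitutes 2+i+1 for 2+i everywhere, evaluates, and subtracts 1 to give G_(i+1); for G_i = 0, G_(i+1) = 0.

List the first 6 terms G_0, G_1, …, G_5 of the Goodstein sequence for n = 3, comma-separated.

base 2: 3 = 2 + 1; at 3: 3 + 1 = 4; next = 3
base 3: 3 = 3; at 4: 4 = 4; next = 3
base 4: 3 = 3; at 5: 3 = 3; next = 2
base 5: 2 = 2; at 6: 2 = 2; next = 1
base 6: 1 = 1; at 7: 1 = 1; next = 0

3, 3, 3, 2, 1, 0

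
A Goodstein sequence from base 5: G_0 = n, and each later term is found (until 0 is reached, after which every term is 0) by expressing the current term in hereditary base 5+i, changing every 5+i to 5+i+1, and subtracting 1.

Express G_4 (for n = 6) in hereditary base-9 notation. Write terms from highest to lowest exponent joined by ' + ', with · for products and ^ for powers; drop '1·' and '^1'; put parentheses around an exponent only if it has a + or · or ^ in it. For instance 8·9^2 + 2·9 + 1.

[0] 6 ≡ 5 + 1 (base 5). Lift 6: 7. −1: 6.
[1] 6 ≡ 6 (base 6). Lift 7: 7. −1: 6.
[2] 6 ≡ 6 (base 7). Lift 8: 6. −1: 5.
[3] 5 ≡ 5 (base 8). Lift 9: 5. −1: 4.
[4] 4 ≡ 4 (base 9). Lift 10: 4. −1: 3.

4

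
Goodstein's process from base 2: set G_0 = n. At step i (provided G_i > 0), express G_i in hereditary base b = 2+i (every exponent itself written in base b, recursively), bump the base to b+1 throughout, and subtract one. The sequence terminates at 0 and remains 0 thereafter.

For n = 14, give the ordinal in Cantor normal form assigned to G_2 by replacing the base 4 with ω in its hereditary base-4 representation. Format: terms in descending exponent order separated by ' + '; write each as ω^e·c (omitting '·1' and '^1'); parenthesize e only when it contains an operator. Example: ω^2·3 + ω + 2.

ω^(ω + 1) + ω^ω + 1

(0) 14|_2 = 2^(2 + 1) + 2^2 + 2 ↦ 3^(3 + 1) + 3^3 + 3|_3 = 111 ⇒ 110
(1) 110|_3 = 3^(3 + 1) + 3^3 + 2 ↦ 4^(4 + 1) + 4^4 + 2|_4 = 1282 ⇒ 1281
(2) 1281|_4 = 4^(4 + 1) + 4^4 + 1 ↦ 5^(5 + 1) + 5^5 + 1|_5 = 18751 ⇒ 18750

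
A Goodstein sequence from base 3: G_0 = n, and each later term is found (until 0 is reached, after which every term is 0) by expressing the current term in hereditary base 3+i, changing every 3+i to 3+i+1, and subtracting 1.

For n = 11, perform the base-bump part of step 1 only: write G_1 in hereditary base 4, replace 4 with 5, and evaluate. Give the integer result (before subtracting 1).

26

step 0: 11 = 3^2 + 2; sub 4 for 3: 4^2 + 2; = 18; G_1 = 18−1 = 17
step 1: 17 = 4^2 + 1; sub 5 for 4: 5^2 + 1; = 26; G_2 = 26−1 = 25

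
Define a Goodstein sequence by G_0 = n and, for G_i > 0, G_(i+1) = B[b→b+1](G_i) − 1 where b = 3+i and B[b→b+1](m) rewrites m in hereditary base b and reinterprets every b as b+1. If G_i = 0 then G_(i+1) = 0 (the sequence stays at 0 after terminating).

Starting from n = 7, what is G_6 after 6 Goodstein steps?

base 3: 7 = 2·3 + 1; at 4: 2·4 + 1 = 9; next = 8
base 4: 8 = 2·4; at 5: 2·5 = 10; next = 9
base 5: 9 = 5 + 4; at 6: 6 + 4 = 10; next = 9
base 6: 9 = 6 + 3; at 7: 7 + 3 = 10; next = 9
base 7: 9 = 7 + 2; at 8: 8 + 2 = 10; next = 9
base 8: 9 = 8 + 1; at 9: 9 + 1 = 10; next = 9
base 9: 9 = 9; at 10: 10 = 10; next = 9

9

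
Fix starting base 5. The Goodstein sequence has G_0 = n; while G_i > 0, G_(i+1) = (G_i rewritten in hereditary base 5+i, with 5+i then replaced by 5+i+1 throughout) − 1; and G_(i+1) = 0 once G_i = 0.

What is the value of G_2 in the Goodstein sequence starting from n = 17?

base 5: 17 = 3·5 + 2; at 6: 3·6 + 2 = 20; next = 19
base 6: 19 = 3·6 + 1; at 7: 3·7 + 1 = 22; next = 21
base 7: 21 = 3·7; at 8: 3·8 = 24; next = 23

21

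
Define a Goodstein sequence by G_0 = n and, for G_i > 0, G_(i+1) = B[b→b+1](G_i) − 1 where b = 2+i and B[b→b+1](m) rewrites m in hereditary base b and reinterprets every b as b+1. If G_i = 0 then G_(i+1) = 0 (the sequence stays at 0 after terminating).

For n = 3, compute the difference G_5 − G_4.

-1

[0] 3 ≡ 2 + 1 (base 2). Lift 3: 4. −1: 3.
[1] 3 ≡ 3 (base 3). Lift 4: 4. −1: 3.
[2] 3 ≡ 3 (base 4). Lift 5: 3. −1: 2.
[3] 2 ≡ 2 (base 5). Lift 6: 2. −1: 1.
[4] 1 ≡ 1 (base 6). Lift 7: 1. −1: 0.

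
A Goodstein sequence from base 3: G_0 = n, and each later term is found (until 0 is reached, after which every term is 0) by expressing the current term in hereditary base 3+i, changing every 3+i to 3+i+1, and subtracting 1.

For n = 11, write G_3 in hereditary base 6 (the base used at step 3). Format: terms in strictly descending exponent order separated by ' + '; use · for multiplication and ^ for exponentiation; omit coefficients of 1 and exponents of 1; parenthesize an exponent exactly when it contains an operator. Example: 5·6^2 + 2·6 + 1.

5·6 + 5

(0) 11|_3 = 3^2 + 2 ↦ 4^2 + 2|_4 = 18 ⇒ 17
(1) 17|_4 = 4^2 + 1 ↦ 5^2 + 1|_5 = 26 ⇒ 25
(2) 25|_5 = 5^2 ↦ 6^2|_6 = 36 ⇒ 35
(3) 35|_6 = 5·6 + 5 ↦ 5·7 + 5|_7 = 40 ⇒ 39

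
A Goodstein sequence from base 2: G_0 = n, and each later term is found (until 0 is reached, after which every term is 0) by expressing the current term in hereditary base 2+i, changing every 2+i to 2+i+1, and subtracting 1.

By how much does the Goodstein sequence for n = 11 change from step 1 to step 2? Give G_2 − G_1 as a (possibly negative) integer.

(0) 11|_2 = 2^(2 + 1) + 2 + 1 ↦ 3^(3 + 1) + 3 + 1|_3 = 85 ⇒ 84
(1) 84|_3 = 3^(3 + 1) + 3 ↦ 4^(4 + 1) + 4|_4 = 1028 ⇒ 1027

943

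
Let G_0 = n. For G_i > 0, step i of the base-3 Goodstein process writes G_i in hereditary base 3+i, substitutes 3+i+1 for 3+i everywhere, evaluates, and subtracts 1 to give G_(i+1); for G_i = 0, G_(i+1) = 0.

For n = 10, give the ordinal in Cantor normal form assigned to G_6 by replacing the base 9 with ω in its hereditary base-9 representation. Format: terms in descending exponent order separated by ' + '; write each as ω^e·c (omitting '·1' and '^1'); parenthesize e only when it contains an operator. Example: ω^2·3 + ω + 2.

G_0 = 10. HB_3(10) = 3^2 + 1. Bump = 17. G_1 = 16.
G_1 = 16. HB_4(16) = 4^2. Bump = 25. G_2 = 24.
G_2 = 24. HB_5(24) = 4·5 + 4. Bump = 28. G_3 = 27.
G_3 = 27. HB_6(27) = 4·6 + 3. Bump = 31. G_4 = 30.
G_4 = 30. HB_7(30) = 4·7 + 2. Bump = 34. G_5 = 33.
G_5 = 33. HB_8(33) = 4·8 + 1. Bump = 37. G_6 = 36.
G_6 = 36. HB_9(36) = 4·9. Bump = 40. G_7 = 39.

ω·4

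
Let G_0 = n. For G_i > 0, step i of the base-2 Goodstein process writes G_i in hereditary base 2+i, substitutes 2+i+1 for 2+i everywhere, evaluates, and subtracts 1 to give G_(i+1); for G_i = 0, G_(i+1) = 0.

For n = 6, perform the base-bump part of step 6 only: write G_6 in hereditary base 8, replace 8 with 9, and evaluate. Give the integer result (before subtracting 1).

332148

6 —HB2→ 2^2 + 2 —bump→ 3^3 + 3 = 30 —(−1)→ 29
29 —HB3→ 3^3 + 2 —bump→ 4^4 + 2 = 258 —(−1)→ 257
257 —HB4→ 4^4 + 1 —bump→ 5^5 + 1 = 3126 —(−1)→ 3125
3125 —HB5→ 5^5 —bump→ 6^6 = 46656 —(−1)→ 46655
46655 —HB6→ 5·6^5 + 5·6^4 + 5·6^3 + 5·6^2 + 5·6 + 5 —bump→ 5·7^5 + 5·7^4 + 5·7^3 + 5·7^2 + 5·7 + 5 = 98040 —(−1)→ 98039
98039 —HB7→ 5·7^5 + 5·7^4 + 5·7^3 + 5·7^2 + 5·7 + 4 —bump→ 5·8^5 + 5·8^4 + 5·8^3 + 5·8^2 + 5·8 + 4 = 187244 —(−1)→ 187243
187243 —HB8→ 5·8^5 + 5·8^4 + 5·8^3 + 5·8^2 + 5·8 + 3 —bump→ 5·9^5 + 5·9^4 + 5·9^3 + 5·9^2 + 5·9 + 3 = 332148 —(−1)→ 332147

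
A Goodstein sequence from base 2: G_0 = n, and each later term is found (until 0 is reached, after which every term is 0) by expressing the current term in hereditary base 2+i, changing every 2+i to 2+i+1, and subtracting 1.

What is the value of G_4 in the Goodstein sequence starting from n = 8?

93395

step 0: 8 = 2^(2 + 1); sub 3 for 2: 3^(3 + 1); = 81; G_1 = 81−1 = 80
step 1: 80 = 2·3^3 + 2·3^2 + 2·3 + 2; sub 4 for 3: 2·4^4 + 2·4^2 + 2·4 + 2; = 554; G_2 = 554−1 = 553
step 2: 553 = 2·4^4 + 2·4^2 + 2·4 + 1; sub 5 for 4: 2·5^5 + 2·5^2 + 2·5 + 1; = 6311; G_3 = 6311−1 = 6310
step 3: 6310 = 2·5^5 + 2·5^2 + 2·5; sub 6 for 5: 2·6^6 + 2·6^2 + 2·6; = 93396; G_4 = 93396−1 = 93395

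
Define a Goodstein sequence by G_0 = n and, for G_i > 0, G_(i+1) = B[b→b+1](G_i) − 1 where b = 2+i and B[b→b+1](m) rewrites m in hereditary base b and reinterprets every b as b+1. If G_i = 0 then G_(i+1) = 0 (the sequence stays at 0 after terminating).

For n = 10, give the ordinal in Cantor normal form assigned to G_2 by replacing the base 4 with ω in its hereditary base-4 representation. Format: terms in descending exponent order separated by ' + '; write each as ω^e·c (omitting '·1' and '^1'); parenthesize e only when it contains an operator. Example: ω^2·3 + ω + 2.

i=0: 10 = 2^(2 + 1) + 2 (b=2); 2→3: 3^(3 + 1) + 3 = 84; 84−1 = 83
i=1: 83 = 3^(3 + 1) + 2 (b=3); 3→4: 4^(4 + 1) + 2 = 1026; 1026−1 = 1025
i=2: 1025 = 4^(4 + 1) + 1 (b=4); 4→5: 5^(5 + 1) + 1 = 15626; 15626−1 = 15625

ω^(ω + 1) + 1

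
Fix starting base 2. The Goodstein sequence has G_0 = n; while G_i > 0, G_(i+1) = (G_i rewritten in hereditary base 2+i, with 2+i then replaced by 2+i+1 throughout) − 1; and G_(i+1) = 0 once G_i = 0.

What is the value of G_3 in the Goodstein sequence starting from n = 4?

60

i=0: 4 = 2^2 (b=2); 2→3: 3^3 = 27; 27−1 = 26
i=1: 26 = 2·3^2 + 2·3 + 2 (b=3); 3→4: 2·4^2 + 2·4 + 2 = 42; 42−1 = 41
i=2: 41 = 2·4^2 + 2·4 + 1 (b=4); 4→5: 2·5^2 + 2·5 + 1 = 61; 61−1 = 60
i=3: 60 = 2·5^2 + 2·5 (b=5); 5→6: 2·6^2 + 2·6 = 84; 84−1 = 83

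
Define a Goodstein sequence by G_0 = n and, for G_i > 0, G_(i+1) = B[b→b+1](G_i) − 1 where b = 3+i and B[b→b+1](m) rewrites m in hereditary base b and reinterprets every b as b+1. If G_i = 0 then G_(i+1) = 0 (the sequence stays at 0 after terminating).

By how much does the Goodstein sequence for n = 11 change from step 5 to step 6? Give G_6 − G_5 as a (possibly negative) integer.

i=0: 11 = 3^2 + 2 (b=3); 3→4: 4^2 + 2 = 18; 18−1 = 17
i=1: 17 = 4^2 + 1 (b=4); 4→5: 5^2 + 1 = 26; 26−1 = 25
i=2: 25 = 5^2 (b=5); 5→6: 6^2 = 36; 36−1 = 35
i=3: 35 = 5·6 + 5 (b=6); 6→7: 5·7 + 5 = 40; 40−1 = 39
i=4: 39 = 5·7 + 4 (b=7); 7→8: 5·8 + 4 = 44; 44−1 = 43
i=5: 43 = 5·8 + 3 (b=8); 8→9: 5·9 + 3 = 48; 48−1 = 47

4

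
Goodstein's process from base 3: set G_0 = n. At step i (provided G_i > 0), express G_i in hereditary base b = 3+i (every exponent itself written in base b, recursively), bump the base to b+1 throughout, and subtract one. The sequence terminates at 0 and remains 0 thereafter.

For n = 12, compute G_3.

37

G_0 = 12. HB_3(12) = 3^2 + 3. Bump = 20. G_1 = 19.
G_1 = 19. HB_4(19) = 4^2 + 3. Bump = 28. G_2 = 27.
G_2 = 27. HB_5(27) = 5^2 + 2. Bump = 38. G_3 = 37.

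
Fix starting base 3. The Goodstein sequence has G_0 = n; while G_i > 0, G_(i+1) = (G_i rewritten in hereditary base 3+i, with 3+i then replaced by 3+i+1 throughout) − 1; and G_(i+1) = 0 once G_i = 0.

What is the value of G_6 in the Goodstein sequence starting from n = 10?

base 3: 10 = 3^2 + 1; at 4: 4^2 + 1 = 17; next = 16
base 4: 16 = 4^2; at 5: 5^2 = 25; next = 24
base 5: 24 = 4·5 + 4; at 6: 4·6 + 4 = 28; next = 27
base 6: 27 = 4·6 + 3; at 7: 4·7 + 3 = 31; next = 30
base 7: 30 = 4·7 + 2; at 8: 4·8 + 2 = 34; next = 33
base 8: 33 = 4·8 + 1; at 9: 4·9 + 1 = 37; next = 36
base 9: 36 = 4·9; at 10: 4·10 = 40; next = 39

36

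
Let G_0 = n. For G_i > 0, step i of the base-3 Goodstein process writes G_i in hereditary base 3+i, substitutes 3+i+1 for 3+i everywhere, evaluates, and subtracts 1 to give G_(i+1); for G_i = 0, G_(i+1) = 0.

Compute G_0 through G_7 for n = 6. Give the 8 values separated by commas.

6, 7, 7, 7, 7, 7, 6, 5

step 0: 6 = 2·3; sub 4 for 3: 2·4; = 8; G_1 = 8−1 = 7
step 1: 7 = 4 + 3; sub 5 for 4: 5 + 3; = 8; G_2 = 8−1 = 7
step 2: 7 = 5 + 2; sub 6 for 5: 6 + 2; = 8; G_3 = 8−1 = 7
step 3: 7 = 6 + 1; sub 7 for 6: 7 + 1; = 8; G_4 = 8−1 = 7
step 4: 7 = 7; sub 8 for 7: 8; = 8; G_5 = 8−1 = 7
step 5: 7 = 7; sub 9 for 8: 7; = 7; G_6 = 7−1 = 6
step 6: 6 = 6; sub 10 for 9: 6; = 6; G_7 = 6−1 = 5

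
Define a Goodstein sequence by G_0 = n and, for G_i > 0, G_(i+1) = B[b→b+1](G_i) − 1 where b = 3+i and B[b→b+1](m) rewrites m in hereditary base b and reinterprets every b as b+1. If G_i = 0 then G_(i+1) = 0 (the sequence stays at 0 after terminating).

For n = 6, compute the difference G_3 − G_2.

0

G_0=6  [base 3] 2·3  →[3↦4]→  2·4 = 8  −1 ⇒ G_1=7
G_1=7  [base 4] 4 + 3  →[4↦5]→  5 + 3 = 8  −1 ⇒ G_2=7
G_2=7  [base 5] 5 + 2  →[5↦6]→  6 + 2 = 8  −1 ⇒ G_3=7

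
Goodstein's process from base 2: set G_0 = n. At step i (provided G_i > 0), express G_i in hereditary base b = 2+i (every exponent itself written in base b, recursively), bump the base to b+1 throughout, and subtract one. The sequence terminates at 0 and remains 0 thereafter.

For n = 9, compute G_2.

1023

G_0=9  [base 2] 2^(2 + 1) + 1  →[2↦3]→  3^(3 + 1) + 1 = 82  −1 ⇒ G_1=81
G_1=81  [base 3] 3^(3 + 1)  →[3↦4]→  4^(4 + 1) = 1024  −1 ⇒ G_2=1023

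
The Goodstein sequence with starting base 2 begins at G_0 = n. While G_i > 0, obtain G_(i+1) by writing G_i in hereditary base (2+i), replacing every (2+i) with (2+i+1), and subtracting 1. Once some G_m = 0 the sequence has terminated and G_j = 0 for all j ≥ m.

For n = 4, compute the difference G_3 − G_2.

19

(0) 4|_2 = 2^2 ↦ 3^3|_3 = 27 ⇒ 26
(1) 26|_3 = 2·3^2 + 2·3 + 2 ↦ 2·4^2 + 2·4 + 2|_4 = 42 ⇒ 41
(2) 41|_4 = 2·4^2 + 2·4 + 1 ↦ 2·5^2 + 2·5 + 1|_5 = 61 ⇒ 60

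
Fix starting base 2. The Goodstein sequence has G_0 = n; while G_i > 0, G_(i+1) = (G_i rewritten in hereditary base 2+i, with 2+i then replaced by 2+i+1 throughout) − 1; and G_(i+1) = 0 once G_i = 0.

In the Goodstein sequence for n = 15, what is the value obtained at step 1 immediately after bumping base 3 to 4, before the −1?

step 0: 15 = 2^(2 + 1) + 2^2 + 2 + 1; sub 3 for 2: 3^(3 + 1) + 3^3 + 3 + 1; = 112; G_1 = 112−1 = 111
step 1: 111 = 3^(3 + 1) + 3^3 + 3; sub 4 for 3: 4^(4 + 1) + 4^4 + 4; = 1284; G_2 = 1284−1 = 1283

1284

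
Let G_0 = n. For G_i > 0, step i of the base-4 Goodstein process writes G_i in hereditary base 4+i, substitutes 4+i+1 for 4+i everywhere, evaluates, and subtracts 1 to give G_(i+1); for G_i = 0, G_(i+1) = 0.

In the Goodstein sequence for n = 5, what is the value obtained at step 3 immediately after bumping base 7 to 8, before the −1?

4

5 —HB4→ 4 + 1 —bump→ 5 + 1 = 6 —(−1)→ 5
5 —HB5→ 5 —bump→ 6 = 6 —(−1)→ 5
5 —HB6→ 5 —bump→ 5 = 5 —(−1)→ 4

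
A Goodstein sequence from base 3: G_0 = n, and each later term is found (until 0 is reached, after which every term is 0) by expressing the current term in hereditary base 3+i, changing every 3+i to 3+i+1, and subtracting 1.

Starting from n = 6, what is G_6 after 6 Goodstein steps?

G_0=6  [base 3] 2·3  →[3↦4]→  2·4 = 8  −1 ⇒ G_1=7
G_1=7  [base 4] 4 + 3  →[4↦5]→  5 + 3 = 8  −1 ⇒ G_2=7
G_2=7  [base 5] 5 + 2  →[5↦6]→  6 + 2 = 8  −1 ⇒ G_3=7
G_3=7  [base 6] 6 + 1  →[6↦7]→  7 + 1 = 8  −1 ⇒ G_4=7
G_4=7  [base 7] 7  →[7↦8]→  8 = 8  −1 ⇒ G_5=7
G_5=7  [base 8] 7  →[8↦9]→  7 = 7  −1 ⇒ G_6=6
G_6=6  [base 9] 6  →[9↦10]→  6 = 6  −1 ⇒ G_7=5

6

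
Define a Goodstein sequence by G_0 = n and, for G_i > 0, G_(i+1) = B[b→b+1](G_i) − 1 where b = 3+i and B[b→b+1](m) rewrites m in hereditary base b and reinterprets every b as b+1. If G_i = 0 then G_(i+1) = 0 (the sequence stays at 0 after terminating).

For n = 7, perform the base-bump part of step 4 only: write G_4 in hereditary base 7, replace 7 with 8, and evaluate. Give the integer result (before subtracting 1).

10

base 3: 7 = 2·3 + 1; at 4: 2·4 + 1 = 9; next = 8
base 4: 8 = 2·4; at 5: 2·5 = 10; next = 9
base 5: 9 = 5 + 4; at 6: 6 + 4 = 10; next = 9
base 6: 9 = 6 + 3; at 7: 7 + 3 = 10; next = 9
base 7: 9 = 7 + 2; at 8: 8 + 2 = 10; next = 9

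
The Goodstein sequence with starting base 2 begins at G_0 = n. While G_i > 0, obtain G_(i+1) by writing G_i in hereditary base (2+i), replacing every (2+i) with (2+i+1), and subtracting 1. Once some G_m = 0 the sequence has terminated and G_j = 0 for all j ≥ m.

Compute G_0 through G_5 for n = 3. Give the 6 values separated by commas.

3, 3, 3, 2, 1, 0

G_0=3  [base 2] 2 + 1  →[2↦3]→  3 + 1 = 4  −1 ⇒ G_1=3
G_1=3  [base 3] 3  →[3↦4]→  4 = 4  −1 ⇒ G_2=3
G_2=3  [base 4] 3  →[4↦5]→  3 = 3  −1 ⇒ G_3=2
G_3=2  [base 5] 2  →[5↦6]→  2 = 2  −1 ⇒ G_4=1
G_4=1  [base 6] 1  →[6↦7]→  1 = 1  −1 ⇒ G_5=0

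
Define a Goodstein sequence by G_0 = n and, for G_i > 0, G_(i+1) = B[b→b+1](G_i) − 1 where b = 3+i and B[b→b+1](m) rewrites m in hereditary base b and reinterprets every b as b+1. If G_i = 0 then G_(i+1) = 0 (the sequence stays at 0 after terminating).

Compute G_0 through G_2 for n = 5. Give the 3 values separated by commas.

5, 5, 5

[0] 5 ≡ 3 + 2 (base 3). Lift 4: 6. −1: 5.
[1] 5 ≡ 4 + 1 (base 4). Lift 5: 6. −1: 5.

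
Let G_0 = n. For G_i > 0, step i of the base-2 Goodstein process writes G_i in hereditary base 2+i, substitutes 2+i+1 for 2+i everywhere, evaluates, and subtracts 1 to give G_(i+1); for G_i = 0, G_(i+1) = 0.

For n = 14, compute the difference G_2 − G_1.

1171

step 0: 14 = 2^(2 + 1) + 2^2 + 2; sub 3 for 2: 3^(3 + 1) + 3^3 + 3; = 111; G_1 = 111−1 = 110
step 1: 110 = 3^(3 + 1) + 3^3 + 2; sub 4 for 3: 4^(4 + 1) + 4^4 + 2; = 1282; G_2 = 1282−1 = 1281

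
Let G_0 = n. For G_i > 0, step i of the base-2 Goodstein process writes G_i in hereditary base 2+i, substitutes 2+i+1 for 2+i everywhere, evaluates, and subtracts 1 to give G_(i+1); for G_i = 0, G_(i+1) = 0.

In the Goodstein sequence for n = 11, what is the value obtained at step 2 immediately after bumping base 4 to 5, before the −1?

[0] 11 ≡ 2^(2 + 1) + 2 + 1 (base 2). Lift 3: 85. −1: 84.
[1] 84 ≡ 3^(3 + 1) + 3 (base 3). Lift 4: 1028. −1: 1027.
[2] 1027 ≡ 4^(4 + 1) + 3 (base 4). Lift 5: 15628. −1: 15627.

15628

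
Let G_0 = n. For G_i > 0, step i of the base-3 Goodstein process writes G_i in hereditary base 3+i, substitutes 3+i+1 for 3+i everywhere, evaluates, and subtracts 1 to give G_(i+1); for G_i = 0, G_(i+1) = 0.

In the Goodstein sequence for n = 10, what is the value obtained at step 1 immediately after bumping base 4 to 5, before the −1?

25

10 —HB3→ 3^2 + 1 —bump→ 4^2 + 1 = 17 —(−1)→ 16
16 —HB4→ 4^2 —bump→ 5^2 = 25 —(−1)→ 24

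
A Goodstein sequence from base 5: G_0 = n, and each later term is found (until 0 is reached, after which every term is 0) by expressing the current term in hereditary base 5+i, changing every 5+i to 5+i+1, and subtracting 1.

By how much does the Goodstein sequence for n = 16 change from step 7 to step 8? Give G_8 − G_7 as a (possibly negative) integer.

1

(0) 16|_5 = 3·5 + 1 ↦ 3·6 + 1|_6 = 19 ⇒ 18
(1) 18|_6 = 3·6 ↦ 3·7|_7 = 21 ⇒ 20
(2) 20|_7 = 2·7 + 6 ↦ 2·8 + 6|_8 = 22 ⇒ 21
(3) 21|_8 = 2·8 + 5 ↦ 2·9 + 5|_9 = 23 ⇒ 22
(4) 22|_9 = 2·9 + 4 ↦ 2·10 + 4|_10 = 24 ⇒ 23
(5) 23|_10 = 2·10 + 3 ↦ 2·11 + 3|_11 = 25 ⇒ 24
(6) 24|_11 = 2·11 + 2 ↦ 2·12 + 2|_12 = 26 ⇒ 25
(7) 25|_12 = 2·12 + 1 ↦ 2·13 + 1|_13 = 27 ⇒ 26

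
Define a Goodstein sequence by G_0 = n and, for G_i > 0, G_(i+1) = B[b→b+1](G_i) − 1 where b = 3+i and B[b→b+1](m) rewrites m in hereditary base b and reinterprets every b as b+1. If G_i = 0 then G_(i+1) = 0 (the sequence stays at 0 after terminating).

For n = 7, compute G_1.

8

7 —HB3→ 2·3 + 1 —bump→ 2·4 + 1 = 9 —(−1)→ 8
8 —HB4→ 2·4 —bump→ 2·5 = 10 —(−1)→ 9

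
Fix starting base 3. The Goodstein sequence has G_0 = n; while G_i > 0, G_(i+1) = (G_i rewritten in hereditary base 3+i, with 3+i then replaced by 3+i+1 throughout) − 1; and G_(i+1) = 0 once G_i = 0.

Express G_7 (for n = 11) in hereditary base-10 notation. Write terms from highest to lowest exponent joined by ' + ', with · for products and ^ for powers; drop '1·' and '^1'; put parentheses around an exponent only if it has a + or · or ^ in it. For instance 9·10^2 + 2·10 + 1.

11 —HB3→ 3^2 + 2 —bump→ 4^2 + 2 = 18 —(−1)→ 17
17 —HB4→ 4^2 + 1 —bump→ 5^2 + 1 = 26 —(−1)→ 25
25 —HB5→ 5^2 —bump→ 6^2 = 36 —(−1)→ 35
35 —HB6→ 5·6 + 5 —bump→ 5·7 + 5 = 40 —(−1)→ 39
39 —HB7→ 5·7 + 4 —bump→ 5·8 + 4 = 44 —(−1)→ 43
43 —HB8→ 5·8 + 3 —bump→ 5·9 + 3 = 48 —(−1)→ 47
47 —HB9→ 5·9 + 2 —bump→ 5·10 + 2 = 52 —(−1)→ 51

5·10 + 1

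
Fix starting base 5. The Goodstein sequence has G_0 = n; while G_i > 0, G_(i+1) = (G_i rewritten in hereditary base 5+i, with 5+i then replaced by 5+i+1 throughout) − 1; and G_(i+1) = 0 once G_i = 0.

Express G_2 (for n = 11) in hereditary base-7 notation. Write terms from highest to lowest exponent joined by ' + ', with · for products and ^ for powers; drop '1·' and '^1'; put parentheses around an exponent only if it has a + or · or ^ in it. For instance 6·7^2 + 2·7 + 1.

G_0=11  [base 5] 2·5 + 1  →[5↦6]→  2·6 + 1 = 13  −1 ⇒ G_1=12
G_1=12  [base 6] 2·6  →[6↦7]→  2·7 = 14  −1 ⇒ G_2=13

7 + 6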